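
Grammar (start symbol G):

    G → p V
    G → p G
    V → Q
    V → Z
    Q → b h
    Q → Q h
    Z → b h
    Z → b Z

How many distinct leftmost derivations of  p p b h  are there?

2

Parse trees for p p b h:
  [G p [G p [V [Q b h]]]]
  [G p [G p [V [Z b h]]]]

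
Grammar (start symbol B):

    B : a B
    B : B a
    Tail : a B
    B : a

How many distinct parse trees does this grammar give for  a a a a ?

Parse trees for a a a a:
  [B a [B a [B a [B a]]]]
  [B a [B a [B [B a] a]]]
  [B a [B [B a [B a]] a]]
  [B a [B [B [B a] a] a]]
  [B [B a [B a [B a]]] a]
  [B [B a [B [B a] a]] a]
  [B [B [B a [B a]] a] a]
  [B [B [B [B a] a] a] a]

8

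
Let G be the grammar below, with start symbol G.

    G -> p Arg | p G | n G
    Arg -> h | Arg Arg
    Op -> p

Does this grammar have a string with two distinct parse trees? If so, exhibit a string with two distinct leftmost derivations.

Witness: p h h h

Derivation 1: G ⇒ p Arg ⇒ p Arg Arg ⇒ p h Arg ⇒ p h Arg Arg ⇒ p h h Arg ⇒ p h h h
Derivation 2: G ⇒ p Arg ⇒ p Arg Arg ⇒ p Arg Arg Arg ⇒ p h Arg Arg ⇒ p h h Arg ⇒ p h h h

Two distinct leftmost derivations for the same string.

Ambiguous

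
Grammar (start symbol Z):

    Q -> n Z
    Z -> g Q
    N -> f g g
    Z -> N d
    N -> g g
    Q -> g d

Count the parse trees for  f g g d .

1

Parse trees for f g g d:
  [Z [N f g g] d]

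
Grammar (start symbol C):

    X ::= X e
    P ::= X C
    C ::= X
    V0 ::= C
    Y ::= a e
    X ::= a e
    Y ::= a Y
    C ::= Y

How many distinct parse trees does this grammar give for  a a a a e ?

1

Parse trees for a a a a e:
  [C [Y a [Y a [Y a [Y a e]]]]]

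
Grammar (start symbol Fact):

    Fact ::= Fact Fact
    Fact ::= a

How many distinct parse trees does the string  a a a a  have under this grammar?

Parse trees for a a a a:
  [Fact [Fact a] [Fact [Fact a] [Fact [Fact a] [Fact a]]]]
  [Fact [Fact a] [Fact [Fact [Fact a] [Fact a]] [Fact a]]]
  [Fact [Fact [Fact a] [Fact a]] [Fact [Fact a] [Fact a]]]
  [Fact [Fact [Fact a] [Fact [Fact a] [Fact a]]] [Fact a]]
  [Fact [Fact [Fact [Fact a] [Fact a]] [Fact a]] [Fact a]]

5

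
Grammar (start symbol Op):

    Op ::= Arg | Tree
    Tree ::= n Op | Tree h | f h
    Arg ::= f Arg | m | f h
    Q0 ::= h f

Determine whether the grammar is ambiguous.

Witness: f h

Derivation 1: Op ⇒ Arg ⇒ f h
Derivation 2: Op ⇒ Tree ⇒ f h

Two distinct leftmost derivations for the same string.

Ambiguous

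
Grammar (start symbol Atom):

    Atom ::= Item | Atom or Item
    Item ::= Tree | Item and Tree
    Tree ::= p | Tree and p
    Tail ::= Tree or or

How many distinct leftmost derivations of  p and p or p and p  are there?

Parse trees for p and p or p and p:
  [Atom [Atom [Item [Tree [Tree p] and p]]] or [Item [Tree [Tree p] and p]]]
  [Atom [Atom [Item [Tree [Tree p] and p]]] or [Item [Item [Tree p]] and [Tree p]]]
  [Atom [Atom [Item [Item [Tree p]] and [Tree p]]] or [Item [Tree [Tree p] and p]]]
  [Atom [Atom [Item [Item [Tree p]] and [Tree p]]] or [Item [Item [Tree p]] and [Tree p]]]

4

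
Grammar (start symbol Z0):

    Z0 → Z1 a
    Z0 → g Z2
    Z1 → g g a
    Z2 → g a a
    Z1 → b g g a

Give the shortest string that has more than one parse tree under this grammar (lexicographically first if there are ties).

g g a a

length 4: g g a a has 2 parse trees

Two derivations of g g a a:
  Z0 ⇒ Z1 a ⇒ g g a a
  Z0 ⇒ g Z2 ⇒ g g a a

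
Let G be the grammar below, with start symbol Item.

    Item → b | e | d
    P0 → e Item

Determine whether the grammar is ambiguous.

Unambiguous

(P0 is unreachable from Item, so its rules don't affect L(Item).) The reachable rules are right-linear with at most one rule per (nonterminal, next-terminal) pair. Each input token forces the next rule, so parsing is deterministic.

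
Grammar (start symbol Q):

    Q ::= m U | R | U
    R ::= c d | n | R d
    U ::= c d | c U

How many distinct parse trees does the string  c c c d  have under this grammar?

Parse trees for c c c d:
  [Q [U c [U c [U c d]]]]

1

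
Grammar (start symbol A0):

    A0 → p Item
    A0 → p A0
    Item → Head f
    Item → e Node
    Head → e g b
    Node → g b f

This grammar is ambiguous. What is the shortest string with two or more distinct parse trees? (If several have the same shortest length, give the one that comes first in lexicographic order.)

p e g b f

length 5: p e g b f has 2 parse trees

Two derivations of p e g b f:
  A0 ⇒ p Item ⇒ p Head f ⇒ p e g b f
  A0 ⇒ p Item ⇒ p e Node ⇒ p e g b f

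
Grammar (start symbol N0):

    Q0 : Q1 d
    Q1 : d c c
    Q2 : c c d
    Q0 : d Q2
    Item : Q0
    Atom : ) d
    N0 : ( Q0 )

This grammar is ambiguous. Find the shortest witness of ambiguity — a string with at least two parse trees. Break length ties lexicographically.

length 6: ( d c c d ) has 2 parse trees

Two derivations of ( d c c d ):
  N0 ⇒ ( Q0 ) ⇒ ( Q1 d ) ⇒ ( d c c d )
  N0 ⇒ ( Q0 ) ⇒ ( d Q2 ) ⇒ ( d c c d )

( d c c d )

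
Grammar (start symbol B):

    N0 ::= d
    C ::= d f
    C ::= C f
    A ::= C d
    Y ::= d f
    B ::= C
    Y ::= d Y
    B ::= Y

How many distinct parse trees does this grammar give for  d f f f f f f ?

1

Parse trees for d f f f f f f:
  [B [C [C [C [C [C [C d f] f] f] f] f] f]]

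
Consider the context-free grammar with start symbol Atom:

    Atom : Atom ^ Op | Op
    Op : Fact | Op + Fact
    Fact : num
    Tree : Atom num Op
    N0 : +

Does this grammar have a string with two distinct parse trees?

Unambiguous

Only Atom, Op, Fact are reachable from Atom; ignoring the rest: Atom → Atom ^ Op | Op  ;  Op → Op + Fact | Fact  — a left-associative chain with Fact at the bottom. Each string factors uniquely by precedence.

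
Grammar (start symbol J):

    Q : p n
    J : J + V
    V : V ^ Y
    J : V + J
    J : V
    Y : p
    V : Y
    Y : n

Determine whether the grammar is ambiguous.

Ambiguous

Witness: n + n

Derivation 1: J ⇒ J + V ⇒ V + V ⇒ Y + V ⇒ n + V ⇒ n + Y ⇒ n + n
Derivation 2: J ⇒ V + J ⇒ Y + J ⇒ n + J ⇒ n + V ⇒ n + Y ⇒ n + n

Two distinct leftmost derivations for the same string.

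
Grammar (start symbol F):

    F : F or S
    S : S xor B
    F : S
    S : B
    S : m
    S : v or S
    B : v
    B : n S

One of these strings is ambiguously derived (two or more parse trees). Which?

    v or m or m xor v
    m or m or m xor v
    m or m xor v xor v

v or m or m xor v: 2 trees
m or m or m xor v: 1 tree
m or m xor v xor v: 1 tree

v or m or m xor v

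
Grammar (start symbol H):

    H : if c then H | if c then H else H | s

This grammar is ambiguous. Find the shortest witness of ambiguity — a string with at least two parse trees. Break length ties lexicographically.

length 1: no string has ≥2 trees
length 4: no string has ≥2 trees
length 6: no string has ≥2 trees
length 7: no string has ≥2 trees
length 9: if c then if c then s else s has 2 parse trees

Two derivations of if c then if c then s else s:
  H ⇒ if c then H ⇒ if c then if c then H else H ⇒ if c then if c then s else H ⇒ if c then if c then s else s
  H ⇒ if c then H else H ⇒ if c then if c then H else H ⇒ if c then if c then s else H ⇒ if c then if c then s else s

if c then if c then s else s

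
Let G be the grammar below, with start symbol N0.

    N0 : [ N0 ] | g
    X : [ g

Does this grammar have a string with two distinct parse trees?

(X is unreachable from N0, so its rules don't affect L(N0).) Each string is a nest of matched brackets around a single atom. An opening bracket forces the recursive rule; an atom forces the base rule.

Unambiguous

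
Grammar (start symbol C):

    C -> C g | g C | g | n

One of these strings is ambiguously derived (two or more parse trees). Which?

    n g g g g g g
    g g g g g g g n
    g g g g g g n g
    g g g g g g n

n g g g g g g: 1 tree
g g g g g g g n: 1 tree
g g g g g g n g: 7 trees
g g g g g g n: 1 tree

g g g g g g n g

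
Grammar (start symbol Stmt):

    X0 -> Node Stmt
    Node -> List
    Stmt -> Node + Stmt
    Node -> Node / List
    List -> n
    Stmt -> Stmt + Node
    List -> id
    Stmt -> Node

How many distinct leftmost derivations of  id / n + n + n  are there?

Parse trees for id / n + n + n:
  [Stmt [Node [Node [List id]] / [List n]] + [Stmt [Node [List n]] + [Stmt [Node [List n]]]]]
  [Stmt [Node [Node [List id]] / [List n]] + [Stmt [Stmt [Node [List n]]] + [Node [List n]]]]
  [Stmt [Stmt [Node [Node [List id]] / [List n]] + [Stmt [Node [List n]]]] + [Node [List n]]]
  [Stmt [Stmt [Stmt [Node [Node [List id]] / [List n]]] + [Node [List n]]] + [Node [List n]]]

4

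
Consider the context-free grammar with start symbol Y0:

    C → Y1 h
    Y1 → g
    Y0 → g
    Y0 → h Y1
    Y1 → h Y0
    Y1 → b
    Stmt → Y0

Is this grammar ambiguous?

(C, Stmt are unreachable from Y0, so their rules don't affect L(Y0).) Each reachable nonterminal has at most one production per leading terminal, and all productions are right-linear; the derivation is determined token-by-token.

Unambiguous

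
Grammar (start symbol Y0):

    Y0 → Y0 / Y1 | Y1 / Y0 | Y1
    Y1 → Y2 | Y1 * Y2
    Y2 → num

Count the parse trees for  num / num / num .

4

Parse trees for num / num / num:
  [Y0 [Y0 [Y0 [Y1 [Y2 num]]] / [Y1 [Y2 num]]] / [Y1 [Y2 num]]]
  [Y0 [Y0 [Y1 [Y2 num]] / [Y0 [Y1 [Y2 num]]]] / [Y1 [Y2 num]]]
  [Y0 [Y1 [Y2 num]] / [Y0 [Y0 [Y1 [Y2 num]]] / [Y1 [Y2 num]]]]
  [Y0 [Y1 [Y2 num]] / [Y0 [Y1 [Y2 num]] / [Y0 [Y1 [Y2 num]]]]]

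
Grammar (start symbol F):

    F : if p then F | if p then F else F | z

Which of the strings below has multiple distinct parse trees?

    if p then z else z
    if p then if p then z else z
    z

if p then if p then z else z

if p then z else z: 1 tree
if p then if p then z else z: 2 trees
z: 1 tree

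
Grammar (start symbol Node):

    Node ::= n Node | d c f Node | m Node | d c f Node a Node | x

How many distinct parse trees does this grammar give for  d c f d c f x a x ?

2

Parse trees for d c f d c f x a x:
  [Node d c f [Node d c f [Node x] a [Node x]]]
  [Node d c f [Node d c f [Node x]] a [Node x]]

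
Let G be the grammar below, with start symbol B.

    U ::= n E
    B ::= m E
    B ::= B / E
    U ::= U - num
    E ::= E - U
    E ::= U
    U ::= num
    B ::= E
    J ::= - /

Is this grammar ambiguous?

Witness: num - num

Derivation 1: B ⇒ E ⇒ E - U ⇒ U - U ⇒ num - U ⇒ num - num
Derivation 2: B ⇒ E ⇒ U ⇒ U - num ⇒ num - num

Two distinct leftmost derivations for the same string.

Ambiguous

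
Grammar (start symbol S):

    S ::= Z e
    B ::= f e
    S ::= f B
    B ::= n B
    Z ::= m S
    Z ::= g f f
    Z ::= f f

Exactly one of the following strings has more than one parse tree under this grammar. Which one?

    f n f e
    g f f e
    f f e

f f e

f n f e: 1 tree
g f f e: 1 tree
f f e: 2 trees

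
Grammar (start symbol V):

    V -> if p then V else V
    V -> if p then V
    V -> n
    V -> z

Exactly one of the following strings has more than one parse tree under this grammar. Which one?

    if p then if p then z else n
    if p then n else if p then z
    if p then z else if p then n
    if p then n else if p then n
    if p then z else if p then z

if p then if p then z else n

if p then if p then z else n: 2 trees
if p then n else if p then z: 1 tree
if p then z else if p then n: 1 tree
if p then n else if p then n: 1 tree
if p then z else if p then z: 1 tree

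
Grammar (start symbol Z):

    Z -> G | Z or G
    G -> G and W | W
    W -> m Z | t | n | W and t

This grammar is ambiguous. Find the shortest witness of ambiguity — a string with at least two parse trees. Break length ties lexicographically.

length 1: no string has ≥2 trees
length 2: no string has ≥2 trees
length 3: n and t has 2 parse trees

Two derivations of n and t:
  Z ⇒ G ⇒ G and W ⇒ W and W ⇒ n and W ⇒ n and t
  Z ⇒ G ⇒ W ⇒ W and t ⇒ n and t

n and t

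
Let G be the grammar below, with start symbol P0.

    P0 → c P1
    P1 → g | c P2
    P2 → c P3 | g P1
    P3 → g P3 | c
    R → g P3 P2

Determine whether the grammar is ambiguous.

Only P0, P1, P2, P3 are reachable from P0; ignoring the rest: Restricted to the reachable nonterminals, every rule has the form A → t or A → t B, and no two rules for the same A share a first terminal. The grammar encodes a DFA — one run per string.

Unambiguous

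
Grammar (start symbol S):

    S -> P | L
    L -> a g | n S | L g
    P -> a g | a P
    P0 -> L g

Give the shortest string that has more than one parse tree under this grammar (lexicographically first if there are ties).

a g

length 2: a g has 2 parse trees

Two derivations of a g:
  S ⇒ P ⇒ a g
  S ⇒ L ⇒ a g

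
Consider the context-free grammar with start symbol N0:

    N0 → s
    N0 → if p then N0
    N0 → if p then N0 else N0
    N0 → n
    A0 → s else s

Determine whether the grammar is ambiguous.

Ambiguous

Witness: if p then if p then n else n

Derivation 1: N0 ⇒ if p then N0 ⇒ if p then if p then N0 else N0 ⇒ if p then if p then n else N0 ⇒ if p then if p then n else n
Derivation 2: N0 ⇒ if p then N0 else N0 ⇒ if p then if p then N0 else N0 ⇒ if p then if p then n else N0 ⇒ if p then if p then n else n

Two distinct leftmost derivations for the same string.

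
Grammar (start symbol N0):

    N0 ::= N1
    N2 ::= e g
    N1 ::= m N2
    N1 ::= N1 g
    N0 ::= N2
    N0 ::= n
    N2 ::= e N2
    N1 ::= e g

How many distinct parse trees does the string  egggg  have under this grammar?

1

Parse trees for egggg:
  [N0 [N1 [N1 [N1 [N1 e g] g] g] g]]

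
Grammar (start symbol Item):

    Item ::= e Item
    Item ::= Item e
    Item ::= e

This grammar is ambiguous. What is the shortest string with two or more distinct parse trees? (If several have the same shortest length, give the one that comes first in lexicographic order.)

e e

length 1: no string has ≥2 trees
length 2: e e has 2 parse trees

Two derivations of e e:
  Item ⇒ e Item ⇒ e e
  Item ⇒ Item e ⇒ e e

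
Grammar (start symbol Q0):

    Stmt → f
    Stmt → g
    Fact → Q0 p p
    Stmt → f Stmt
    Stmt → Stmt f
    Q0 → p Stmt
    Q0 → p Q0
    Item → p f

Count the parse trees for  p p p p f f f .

Parse trees for p p p p f f f:
  [Q0 p [Q0 p [Q0 p [Q0 p [Stmt f [Stmt f [Stmt f]]]]]]]
  [Q0 p [Q0 p [Q0 p [Q0 p [Stmt f [Stmt [Stmt f] f]]]]]]
  [Q0 p [Q0 p [Q0 p [Q0 p [Stmt [Stmt f [Stmt f]] f]]]]]
  [Q0 p [Q0 p [Q0 p [Q0 p [Stmt [Stmt [Stmt f] f] f]]]]]

4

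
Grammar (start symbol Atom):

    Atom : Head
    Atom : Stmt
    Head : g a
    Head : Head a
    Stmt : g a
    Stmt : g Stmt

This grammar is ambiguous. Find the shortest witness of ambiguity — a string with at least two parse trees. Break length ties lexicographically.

length 2: g a has 2 parse trees

Two derivations of g a:
  Atom ⇒ Head ⇒ g a
  Atom ⇒ Stmt ⇒ g a

g a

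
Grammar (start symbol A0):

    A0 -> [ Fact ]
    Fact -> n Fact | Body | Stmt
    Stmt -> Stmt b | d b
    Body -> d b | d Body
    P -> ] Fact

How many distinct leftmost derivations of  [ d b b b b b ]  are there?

Parse trees for [ d b b b b b ]:
  [A0 [ [Fact [Stmt [Stmt [Stmt [Stmt [Stmt d b] b] b] b] b]] ]]

1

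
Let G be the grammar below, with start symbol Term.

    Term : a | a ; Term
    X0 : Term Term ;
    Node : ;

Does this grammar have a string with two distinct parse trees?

Only Term is reachable from Term; ignoring the rest: Right-recursive list with a separator: after each atom, whether the separator follows determines the rule. One parse per string.

Unambiguous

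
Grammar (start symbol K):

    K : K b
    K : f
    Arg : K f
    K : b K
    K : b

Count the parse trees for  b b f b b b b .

Parse trees for b b f b b b b (showing first 6 of 15):
  [K [K [K [K [K b [K b [K f]]] b] b] b] b]
  [K [K [K [K b [K [K b [K f]] b]] b] b] b]
  [K [K [K [K b [K b [K [K f] b]]] b] b] b]
  [K [K [K b [K [K [K b [K f]] b] b]] b] b]
  [K [K [K b [K [K b [K [K f] b]] b]] b] b]
  [K [K [K b [K b [K [K [K f] b] b]]] b] b]

15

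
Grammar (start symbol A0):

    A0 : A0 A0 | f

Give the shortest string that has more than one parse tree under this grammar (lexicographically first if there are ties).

f f f

length 1: no string has ≥2 trees
length 2: no string has ≥2 trees
length 3: f f f has 2 parse trees

Two derivations of f f f:
  A0 ⇒ A0 A0 ⇒ A0 A0 A0 ⇒ f A0 A0 ⇒ f f A0 ⇒ f f f
  A0 ⇒ A0 A0 ⇒ f A0 ⇒ f A0 A0 ⇒ f f A0 ⇒ f f f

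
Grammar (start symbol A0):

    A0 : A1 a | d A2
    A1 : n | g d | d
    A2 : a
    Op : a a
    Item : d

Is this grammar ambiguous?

Ambiguous

Witness: d a

Derivation 1: A0 ⇒ A1 a ⇒ d a
Derivation 2: A0 ⇒ d A2 ⇒ d a

Two distinct leftmost derivations for the same string.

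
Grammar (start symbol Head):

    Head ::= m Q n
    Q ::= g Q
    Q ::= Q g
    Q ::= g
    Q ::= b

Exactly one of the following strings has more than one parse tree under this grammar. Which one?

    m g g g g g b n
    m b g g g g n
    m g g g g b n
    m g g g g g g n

m g g g g g g n

m g g g g g b n: 1 tree
m b g g g g n: 1 tree
m g g g g b n: 1 tree
m g g g g g g n: 32 trees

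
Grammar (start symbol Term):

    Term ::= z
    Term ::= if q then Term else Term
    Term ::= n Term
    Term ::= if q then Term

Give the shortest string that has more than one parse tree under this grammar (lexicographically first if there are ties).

length 1: no string has ≥2 trees
length 2: no string has ≥2 trees
length 3: no string has ≥2 trees
length 4: no string has ≥2 trees
length 5: no string has ≥2 trees
length 6: no string has ≥2 trees
length 7: no string has ≥2 trees
length 8: no string has ≥2 trees
length 9: if q then if q then z else z has 2 parse trees

Two derivations of if q then if q then z else z:
  Term ⇒ if q then Term else Term ⇒ if q then if q then Term else Term ⇒ if q then if q then z else Term ⇒ if q then if q then z else z
  Term ⇒ if q then Term ⇒ if q then if q then Term else Term ⇒ if q then if q then z else Term ⇒ if q then if q then z else z

if q then if q then z else z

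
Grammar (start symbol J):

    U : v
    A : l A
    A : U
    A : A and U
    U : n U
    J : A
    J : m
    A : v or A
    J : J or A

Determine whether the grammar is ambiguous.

Witness: v or v

Derivation 1: J ⇒ A ⇒ v or A ⇒ v or U ⇒ v or v
Derivation 2: J ⇒ J or A ⇒ A or A ⇒ U or A ⇒ v or A ⇒ v or U ⇒ v or v

Two distinct leftmost derivations for the same string.

Ambiguous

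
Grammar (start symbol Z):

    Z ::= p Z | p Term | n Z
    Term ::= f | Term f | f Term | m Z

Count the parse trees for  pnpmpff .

3

Parse trees for pnpmpff:
  [Z p [Z n [Z p [Term [Term m [Z p [Term f]]] f]]]]
  [Z p [Z n [Z p [Term m [Z p [Term [Term f] f]]]]]]
  [Z p [Z n [Z p [Term m [Z p [Term f [Term f]]]]]]]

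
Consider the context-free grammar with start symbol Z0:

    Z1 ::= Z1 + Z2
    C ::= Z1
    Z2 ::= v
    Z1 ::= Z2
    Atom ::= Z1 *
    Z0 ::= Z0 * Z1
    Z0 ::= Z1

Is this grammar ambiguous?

Unambiguous

(C, Atom are unreachable from Z0, so their rules don't affect L(Z0).) Z0 → Z0 * Z1 | Z1  ;  Z1 → Z1 + Z2 | Z2  — a left-associative chain with Z2 at the bottom. Each string factors uniquely by precedence.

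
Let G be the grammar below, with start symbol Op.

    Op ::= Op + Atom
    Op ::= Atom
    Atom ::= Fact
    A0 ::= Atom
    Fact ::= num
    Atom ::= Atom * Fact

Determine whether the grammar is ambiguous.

Unambiguous

Only Op, Atom, Fact are reachable from Op; ignoring the rest: Op → Op + Atom | Atom  ;  Atom → Atom * Fact | Fact  — a left-associative chain with Fact at the bottom. Each string factors uniquely by precedence.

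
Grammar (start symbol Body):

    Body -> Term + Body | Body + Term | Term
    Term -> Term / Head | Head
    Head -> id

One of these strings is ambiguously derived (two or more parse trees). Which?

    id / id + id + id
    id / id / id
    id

id / id + id + id

id / id + id + id: 4 trees
id / id / id: 1 tree
id: 1 tree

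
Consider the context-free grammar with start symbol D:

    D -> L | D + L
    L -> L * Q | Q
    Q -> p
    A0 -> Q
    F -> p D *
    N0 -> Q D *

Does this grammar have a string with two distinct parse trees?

Only D, L, Q are reachable from D; ignoring the rest: The grammar is stratified — D handles '+' (left-recursive), L handles '*', Q atoms. Each operator has a fixed associativity and precedence level, so every string has one parse.

Unambiguous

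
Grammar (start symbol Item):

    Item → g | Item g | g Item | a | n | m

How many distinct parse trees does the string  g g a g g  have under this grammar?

6

Parse trees for g g a g g:
  [Item [Item [Item g [Item g [Item a]]] g] g]
  [Item [Item g [Item [Item g [Item a]] g]] g]
  [Item [Item g [Item g [Item [Item a] g]]] g]
  [Item g [Item [Item [Item g [Item a]] g] g]]
  [Item g [Item [Item g [Item [Item a] g]] g]]
  [Item g [Item g [Item [Item [Item a] g] g]]]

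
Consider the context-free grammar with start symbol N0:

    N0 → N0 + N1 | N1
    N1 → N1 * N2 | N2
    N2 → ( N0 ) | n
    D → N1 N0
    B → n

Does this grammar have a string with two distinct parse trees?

Only N0, N1, N2 are reachable from N0; ignoring the rest: N0 → N0 + N1 | N1  ;  N1 → N1 * N2 | N2  — a left-associative chain with N2 at the bottom. Each string factors uniquely by precedence.

Unambiguous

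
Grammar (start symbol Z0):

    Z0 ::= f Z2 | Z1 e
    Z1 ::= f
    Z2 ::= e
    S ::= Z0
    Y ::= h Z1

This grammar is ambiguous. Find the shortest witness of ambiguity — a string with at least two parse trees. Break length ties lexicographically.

length 2: f e has 2 parse trees

Two derivations of f e:
  Z0 ⇒ f Z2 ⇒ f e
  Z0 ⇒ Z1 e ⇒ f e

f e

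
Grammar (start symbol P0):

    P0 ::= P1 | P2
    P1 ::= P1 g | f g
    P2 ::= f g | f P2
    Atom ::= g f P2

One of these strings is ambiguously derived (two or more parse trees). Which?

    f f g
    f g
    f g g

f f g: 1 tree
f g: 2 trees
f g g: 1 tree

f g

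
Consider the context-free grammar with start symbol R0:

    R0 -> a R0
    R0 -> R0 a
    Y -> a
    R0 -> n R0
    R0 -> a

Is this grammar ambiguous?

Ambiguous

Witness: a a

Derivation 1: R0 ⇒ a R0 ⇒ a a
Derivation 2: R0 ⇒ R0 a ⇒ a a

Two distinct leftmost derivations for the same string.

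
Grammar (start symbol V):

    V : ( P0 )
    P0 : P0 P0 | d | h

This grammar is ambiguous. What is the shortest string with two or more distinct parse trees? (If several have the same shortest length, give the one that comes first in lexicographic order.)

( d d d )

length 3: no string has ≥2 trees
length 4: no string has ≥2 trees
length 5: ( d d d ) has 2 parse trees

Two derivations of ( d d d ):
  V ⇒ ( P0 ) ⇒ ( P0 P0 ) ⇒ ( P0 P0 P0 ) ⇒ ( d P0 P0 ) ⇒ ( d d P0 ) ⇒ ( d d d )
  V ⇒ ( P0 ) ⇒ ( P0 P0 ) ⇒ ( d P0 ) ⇒ ( d P0 P0 ) ⇒ ( d d P0 ) ⇒ ( d d d )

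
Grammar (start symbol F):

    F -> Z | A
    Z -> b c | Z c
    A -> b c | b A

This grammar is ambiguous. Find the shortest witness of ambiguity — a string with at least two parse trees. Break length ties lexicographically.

length 2: b c has 2 parse trees

Two derivations of b c:
  F ⇒ Z ⇒ b c
  F ⇒ A ⇒ b c

b c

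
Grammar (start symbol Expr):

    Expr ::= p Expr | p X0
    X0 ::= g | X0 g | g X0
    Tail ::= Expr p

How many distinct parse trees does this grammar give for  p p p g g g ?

Parse trees for p p p g g g:
  [Expr p [Expr p [Expr p [X0 [X0 [X0 g] g] g]]]]
  [Expr p [Expr p [Expr p [X0 [X0 g [X0 g]] g]]]]
  [Expr p [Expr p [Expr p [X0 g [X0 [X0 g] g]]]]]
  [Expr p [Expr p [Expr p [X0 g [X0 g [X0 g]]]]]]

4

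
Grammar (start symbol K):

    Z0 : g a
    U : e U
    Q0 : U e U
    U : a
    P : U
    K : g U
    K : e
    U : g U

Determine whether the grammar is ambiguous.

Unambiguous

Only K, U are reachable from K; ignoring the rest: Restricted to the reachable nonterminals, every rule has the form A → t or A → t B, and no two rules for the same A share a first terminal. The grammar encodes a DFA — one run per string.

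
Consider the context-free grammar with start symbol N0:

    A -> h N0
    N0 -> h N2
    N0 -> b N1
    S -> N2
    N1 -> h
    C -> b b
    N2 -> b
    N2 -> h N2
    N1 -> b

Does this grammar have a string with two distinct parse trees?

(A, S, C are unreachable from N0, so their rules don't affect L(N0).) Restricted to the reachable nonterminals, every rule has the form A → t or A → t B, and no two rules for the same A share a first terminal. The grammar encodes a DFA — one run per string.

Unambiguous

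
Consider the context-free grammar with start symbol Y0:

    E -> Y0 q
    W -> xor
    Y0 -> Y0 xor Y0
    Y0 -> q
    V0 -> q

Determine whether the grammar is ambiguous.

Witness: q xor q xor q

Derivation 1: Y0 ⇒ Y0 xor Y0 ⇒ Y0 xor Y0 xor Y0 ⇒ q xor Y0 xor Y0 ⇒ q xor q xor Y0 ⇒ q xor q xor q
Derivation 2: Y0 ⇒ Y0 xor Y0 ⇒ q xor Y0 ⇒ q xor Y0 xor Y0 ⇒ q xor q xor Y0 ⇒ q xor q xor q

Two distinct leftmost derivations for the same string.

Ambiguous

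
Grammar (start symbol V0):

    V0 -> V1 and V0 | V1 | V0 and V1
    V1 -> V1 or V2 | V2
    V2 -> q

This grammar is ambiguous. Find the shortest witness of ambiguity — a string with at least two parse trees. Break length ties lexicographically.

length 1: no string has ≥2 trees
length 3: q and q has 2 parse trees

Two derivations of q and q:
  V0 ⇒ V1 and V0 ⇒ V2 and V0 ⇒ q and V0 ⇒ q and V1 ⇒ q and V2 ⇒ q and q
  V0 ⇒ V0 and V1 ⇒ V1 and V1 ⇒ V2 and V1 ⇒ q and V1 ⇒ q and V2 ⇒ q and q

q and q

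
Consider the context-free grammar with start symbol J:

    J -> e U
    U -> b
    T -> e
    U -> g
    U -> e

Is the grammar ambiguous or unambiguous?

Unambiguous

(T is unreachable from J, so its rules don't affect L(J).) Restricted to the reachable nonterminals, every rule has the form A → t or A → t B, and no two rules for the same A share a first terminal. The grammar encodes a DFA — one run per string.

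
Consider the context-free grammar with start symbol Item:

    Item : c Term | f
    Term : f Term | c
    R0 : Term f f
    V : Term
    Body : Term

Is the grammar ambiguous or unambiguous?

Unambiguous

Only Item, Term are reachable from Item; ignoring the rest: Restricted to the reachable nonterminals, every rule has the form A → t or A → t B, and no two rules for the same A share a first terminal. The grammar encodes a DFA — one run per string.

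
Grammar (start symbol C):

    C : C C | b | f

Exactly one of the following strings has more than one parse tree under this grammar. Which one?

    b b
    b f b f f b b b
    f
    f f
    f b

b b: 1 tree
b f b f f b b b: 429 trees
f: 1 tree
f f: 1 tree
f b: 1 tree

b f b f f b b b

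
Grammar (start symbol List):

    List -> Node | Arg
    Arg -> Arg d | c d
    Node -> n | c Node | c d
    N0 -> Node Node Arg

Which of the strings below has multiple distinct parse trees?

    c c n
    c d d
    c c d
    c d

c c n: 1 tree
c d d: 1 tree
c c d: 1 tree
c d: 2 trees

c d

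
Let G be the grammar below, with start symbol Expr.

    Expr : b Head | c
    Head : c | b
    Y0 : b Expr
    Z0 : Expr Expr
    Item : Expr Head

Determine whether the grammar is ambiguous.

(Y0, Z0, Item are unreachable from Expr, so their rules don't affect L(Expr).) The reachable rules are right-linear with at most one rule per (nonterminal, next-terminal) pair. Each input token forces the next rule, so parsing is deterministic.

Unambiguous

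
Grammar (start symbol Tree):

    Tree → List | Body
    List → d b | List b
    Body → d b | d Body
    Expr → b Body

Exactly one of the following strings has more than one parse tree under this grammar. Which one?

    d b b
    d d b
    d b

d b

d b b: 1 tree
d d b: 1 tree
d b: 2 trees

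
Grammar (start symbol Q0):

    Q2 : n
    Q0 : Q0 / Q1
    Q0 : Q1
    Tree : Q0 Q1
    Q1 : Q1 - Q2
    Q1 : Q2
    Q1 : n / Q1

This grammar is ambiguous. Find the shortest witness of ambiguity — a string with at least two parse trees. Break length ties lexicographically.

n / n

length 1: no string has ≥2 trees
length 3: n / n has 2 parse trees

Two derivations of n / n:
  Q0 ⇒ Q0 / Q1 ⇒ Q1 / Q1 ⇒ Q2 / Q1 ⇒ n / Q1 ⇒ n / Q2 ⇒ n / n
  Q0 ⇒ Q1 ⇒ n / Q1 ⇒ n / Q2 ⇒ n / n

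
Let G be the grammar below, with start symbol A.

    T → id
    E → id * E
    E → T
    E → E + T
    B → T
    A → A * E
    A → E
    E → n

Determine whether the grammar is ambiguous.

Witness: id * id

Derivation 1: A ⇒ A * E ⇒ E * E ⇒ T * E ⇒ id * E ⇒ id * T ⇒ id * id
Derivation 2: A ⇒ E ⇒ id * E ⇒ id * T ⇒ id * id

Two distinct leftmost derivations for the same string.

Ambiguous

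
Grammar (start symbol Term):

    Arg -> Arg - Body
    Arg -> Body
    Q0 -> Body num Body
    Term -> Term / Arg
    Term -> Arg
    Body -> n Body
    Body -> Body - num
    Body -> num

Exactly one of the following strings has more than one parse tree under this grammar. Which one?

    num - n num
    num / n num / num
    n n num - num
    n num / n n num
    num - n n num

n n num - num

num - n num: 1 tree
num / n num / num: 1 tree
n n num - num: 4 trees
n num / n n num: 1 tree
num - n n num: 1 tree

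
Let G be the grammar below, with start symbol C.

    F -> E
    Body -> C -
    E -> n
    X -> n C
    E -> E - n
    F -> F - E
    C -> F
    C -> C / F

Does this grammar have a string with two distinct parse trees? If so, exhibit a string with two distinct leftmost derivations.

Ambiguous

Witness: n - n

Derivation 1: C ⇒ F ⇒ E ⇒ E - n ⇒ n - n
Derivation 2: C ⇒ F ⇒ F - E ⇒ E - E ⇒ n - E ⇒ n - n

Two distinct leftmost derivations for the same string.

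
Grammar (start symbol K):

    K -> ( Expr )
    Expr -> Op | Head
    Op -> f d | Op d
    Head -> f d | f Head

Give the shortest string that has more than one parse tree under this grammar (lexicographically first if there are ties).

( f d )

length 4: ( f d ) has 2 parse trees

Two derivations of ( f d ):
  K ⇒ ( Expr ) ⇒ ( Op ) ⇒ ( f d )
  K ⇒ ( Expr ) ⇒ ( Head ) ⇒ ( f d )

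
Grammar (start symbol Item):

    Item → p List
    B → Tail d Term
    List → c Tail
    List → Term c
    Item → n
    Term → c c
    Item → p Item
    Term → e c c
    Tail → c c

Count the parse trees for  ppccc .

Parse trees for ppccc:
  [Item p [Item p [List c [Tail c c]]]]
  [Item p [Item p [List [Term c c] c]]]

2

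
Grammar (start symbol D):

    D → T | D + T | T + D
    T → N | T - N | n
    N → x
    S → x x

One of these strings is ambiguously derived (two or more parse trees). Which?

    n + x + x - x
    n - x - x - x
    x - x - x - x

n + x + x - x: 4 trees
n - x - x - x: 1 tree
x - x - x - x: 1 tree

n + x + x - x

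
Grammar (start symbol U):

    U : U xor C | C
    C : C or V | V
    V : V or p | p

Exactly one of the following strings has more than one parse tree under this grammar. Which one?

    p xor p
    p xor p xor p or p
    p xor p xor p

p xor p: 1 tree
p xor p xor p or p: 2 trees
p xor p xor p: 1 tree

p xor p xor p or p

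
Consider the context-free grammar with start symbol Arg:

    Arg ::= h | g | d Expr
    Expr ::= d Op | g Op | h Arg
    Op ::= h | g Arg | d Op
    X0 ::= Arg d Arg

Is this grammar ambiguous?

Only Arg, Expr, Op are reachable from Arg; ignoring the rest: The reachable rules are right-linear with at most one rule per (nonterminal, next-terminal) pair. Each input token forces the next rule, so parsing is deterministic.

Unambiguous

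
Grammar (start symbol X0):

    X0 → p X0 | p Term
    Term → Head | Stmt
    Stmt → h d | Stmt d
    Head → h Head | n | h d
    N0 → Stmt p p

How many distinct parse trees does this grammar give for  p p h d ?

Parse trees for p p h d:
  [X0 p [X0 p [Term [Head h d]]]]
  [X0 p [X0 p [Term [Stmt h d]]]]

2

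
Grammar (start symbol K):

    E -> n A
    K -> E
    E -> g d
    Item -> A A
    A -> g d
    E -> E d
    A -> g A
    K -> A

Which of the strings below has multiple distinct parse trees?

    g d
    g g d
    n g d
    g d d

g d

g d: 2 trees
g g d: 1 tree
n g d: 1 tree
g d d: 1 tree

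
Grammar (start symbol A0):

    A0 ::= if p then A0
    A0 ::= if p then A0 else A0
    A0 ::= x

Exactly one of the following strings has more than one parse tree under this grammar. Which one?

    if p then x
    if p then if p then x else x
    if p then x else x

if p then if p then x else x

if p then x: 1 tree
if p then if p then x else x: 2 trees
if p then x else x: 1 tree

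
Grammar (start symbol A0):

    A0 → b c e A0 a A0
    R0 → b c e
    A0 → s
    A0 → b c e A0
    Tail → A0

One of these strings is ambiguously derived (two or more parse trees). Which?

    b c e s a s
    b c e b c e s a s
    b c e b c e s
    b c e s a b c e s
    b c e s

b c e b c e s a s

b c e s a s: 1 tree
b c e b c e s a s: 2 trees
b c e b c e s: 1 tree
b c e s a b c e s: 1 tree
b c e s: 1 tree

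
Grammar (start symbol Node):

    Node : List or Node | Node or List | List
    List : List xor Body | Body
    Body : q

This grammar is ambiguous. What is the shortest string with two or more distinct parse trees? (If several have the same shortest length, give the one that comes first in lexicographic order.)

length 1: no string has ≥2 trees
length 3: q or q has 2 parse trees

Two derivations of q or q:
  Node ⇒ List or Node ⇒ Body or Node ⇒ q or Node ⇒ q or List ⇒ q or Body ⇒ q or q
  Node ⇒ Node or List ⇒ List or List ⇒ Body or List ⇒ q or List ⇒ q or Body ⇒ q or q

q or q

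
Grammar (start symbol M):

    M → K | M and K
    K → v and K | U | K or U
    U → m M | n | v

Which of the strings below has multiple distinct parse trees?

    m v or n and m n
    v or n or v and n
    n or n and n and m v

m v or n and m n

m v or n and m n: 3 trees
v or n or v and n: 1 tree
n or n and n and m v: 1 tree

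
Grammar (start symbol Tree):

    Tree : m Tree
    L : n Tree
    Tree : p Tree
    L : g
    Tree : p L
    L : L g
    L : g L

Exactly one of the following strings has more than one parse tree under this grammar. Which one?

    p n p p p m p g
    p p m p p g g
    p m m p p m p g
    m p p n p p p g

p p m p p g g

p n p p p m p g: 1 tree
p p m p p g g: 2 trees
p m m p p m p g: 1 tree
m p p n p p p g: 1 tree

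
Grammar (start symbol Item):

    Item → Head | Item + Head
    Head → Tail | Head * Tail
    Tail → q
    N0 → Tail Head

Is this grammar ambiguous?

Unambiguous

(N0 is unreachable from Item, so its rules don't affect L(Item).) The grammar is stratified — Item handles '+' (left-recursive), Head handles '*', Tail atoms. Each operator has a fixed associativity and precedence level, so every string has one parse.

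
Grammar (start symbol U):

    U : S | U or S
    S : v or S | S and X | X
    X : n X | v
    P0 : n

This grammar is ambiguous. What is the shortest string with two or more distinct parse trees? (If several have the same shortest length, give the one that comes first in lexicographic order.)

v or v

length 1: no string has ≥2 trees
length 2: no string has ≥2 trees
length 3: v or v has 2 parse trees

Two derivations of v or v:
  U ⇒ S ⇒ v or S ⇒ v or X ⇒ v or v
  U ⇒ U or S ⇒ S or S ⇒ X or S ⇒ v or S ⇒ v or X ⇒ v or v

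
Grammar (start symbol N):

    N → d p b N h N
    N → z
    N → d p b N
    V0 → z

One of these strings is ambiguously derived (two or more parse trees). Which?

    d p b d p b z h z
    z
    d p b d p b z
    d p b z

d p b d p b z h z

d p b d p b z h z: 2 trees
z: 1 tree
d p b d p b z: 1 tree
d p b z: 1 tree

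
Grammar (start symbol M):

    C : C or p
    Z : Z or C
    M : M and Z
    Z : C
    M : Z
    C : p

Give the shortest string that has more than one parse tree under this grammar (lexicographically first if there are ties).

p or p

length 1: no string has ≥2 trees
length 3: p or p has 2 parse trees

Two derivations of p or p:
  M ⇒ Z ⇒ Z or C ⇒ C or C ⇒ p or C ⇒ p or p
  M ⇒ Z ⇒ C ⇒ C or p ⇒ p or p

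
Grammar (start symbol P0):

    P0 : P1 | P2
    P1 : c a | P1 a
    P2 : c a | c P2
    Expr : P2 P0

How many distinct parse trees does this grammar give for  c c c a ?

1

Parse trees for c c c a:
  [P0 [P2 c [P2 c [P2 c a]]]]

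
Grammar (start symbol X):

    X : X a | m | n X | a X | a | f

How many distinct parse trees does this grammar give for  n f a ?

Parse trees for n f a:
  [X [X n [X f]] a]
  [X n [X [X f] a]]

2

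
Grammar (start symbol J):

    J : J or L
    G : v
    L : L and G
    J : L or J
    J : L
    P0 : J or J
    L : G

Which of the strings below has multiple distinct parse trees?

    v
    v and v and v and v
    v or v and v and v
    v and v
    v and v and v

v: 1 tree
v and v and v and v: 1 tree
v or v and v and v: 2 trees
v and v: 1 tree
v and v and v: 1 tree

v or v and v and v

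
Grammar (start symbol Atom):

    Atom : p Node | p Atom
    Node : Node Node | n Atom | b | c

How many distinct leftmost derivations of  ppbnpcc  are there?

Parse trees for ppbnpcc:
  [Atom p [Atom p [Node [Node b] [Node [Node n [Atom p [Node c]]] [Node c]]]]]
  [Atom p [Atom p [Node [Node b] [Node n [Atom p [Node [Node c] [Node c]]]]]]]
  [Atom p [Atom p [Node [Node [Node b] [Node n [Atom p [Node c]]]] [Node c]]]]

3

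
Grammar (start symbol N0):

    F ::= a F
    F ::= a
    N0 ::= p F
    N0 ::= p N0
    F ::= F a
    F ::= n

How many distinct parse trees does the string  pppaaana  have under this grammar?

Parse trees for pppaaana:
  [N0 p [N0 p [N0 p [F a [F a [F a [F [F n] a]]]]]]]
  [N0 p [N0 p [N0 p [F a [F a [F [F a [F n]] a]]]]]]
  [N0 p [N0 p [N0 p [F a [F [F a [F a [F n]]] a]]]]]
  [N0 p [N0 p [N0 p [F [F a [F a [F a [F n]]]] a]]]]

4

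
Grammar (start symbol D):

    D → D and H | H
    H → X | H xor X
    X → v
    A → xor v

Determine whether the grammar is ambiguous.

(A is unreachable from D, so its rules don't affect L(D).) D → D and H | H  ;  H → H xor X | X  — a left-associative chain with X at the bottom. Each string factors uniquely by precedence.

Unambiguous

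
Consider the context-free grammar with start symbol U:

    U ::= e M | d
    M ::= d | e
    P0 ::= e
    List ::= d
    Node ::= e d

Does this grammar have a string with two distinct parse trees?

Only U, M are reachable from U; ignoring the rest: Restricted to the reachable nonterminals, every rule has the form A → t or A → t B, and no two rules for the same A share a first terminal. The grammar encodes a DFA — one run per string.

Unambiguous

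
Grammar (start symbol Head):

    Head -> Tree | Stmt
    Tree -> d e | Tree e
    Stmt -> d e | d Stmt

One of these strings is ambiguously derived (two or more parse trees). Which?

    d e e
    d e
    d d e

d e

d e e: 1 tree
d e: 2 trees
d d e: 1 tree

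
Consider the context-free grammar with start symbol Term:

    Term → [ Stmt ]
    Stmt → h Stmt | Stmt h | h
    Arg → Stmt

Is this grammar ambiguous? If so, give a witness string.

Ambiguous

Witness: [ h h ]

Derivation 1: Term ⇒ [ Stmt ] ⇒ [ h Stmt ] ⇒ [ h h ]
Derivation 2: Term ⇒ [ Stmt ] ⇒ [ Stmt h ] ⇒ [ h h ]

Two distinct leftmost derivations for the same string.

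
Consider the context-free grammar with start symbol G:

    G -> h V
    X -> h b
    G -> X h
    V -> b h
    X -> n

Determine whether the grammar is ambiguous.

Witness: h b h

Derivation 1: G ⇒ h V ⇒ h b h
Derivation 2: G ⇒ X h ⇒ h b h

Two distinct leftmost derivations for the same string.

Ambiguous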